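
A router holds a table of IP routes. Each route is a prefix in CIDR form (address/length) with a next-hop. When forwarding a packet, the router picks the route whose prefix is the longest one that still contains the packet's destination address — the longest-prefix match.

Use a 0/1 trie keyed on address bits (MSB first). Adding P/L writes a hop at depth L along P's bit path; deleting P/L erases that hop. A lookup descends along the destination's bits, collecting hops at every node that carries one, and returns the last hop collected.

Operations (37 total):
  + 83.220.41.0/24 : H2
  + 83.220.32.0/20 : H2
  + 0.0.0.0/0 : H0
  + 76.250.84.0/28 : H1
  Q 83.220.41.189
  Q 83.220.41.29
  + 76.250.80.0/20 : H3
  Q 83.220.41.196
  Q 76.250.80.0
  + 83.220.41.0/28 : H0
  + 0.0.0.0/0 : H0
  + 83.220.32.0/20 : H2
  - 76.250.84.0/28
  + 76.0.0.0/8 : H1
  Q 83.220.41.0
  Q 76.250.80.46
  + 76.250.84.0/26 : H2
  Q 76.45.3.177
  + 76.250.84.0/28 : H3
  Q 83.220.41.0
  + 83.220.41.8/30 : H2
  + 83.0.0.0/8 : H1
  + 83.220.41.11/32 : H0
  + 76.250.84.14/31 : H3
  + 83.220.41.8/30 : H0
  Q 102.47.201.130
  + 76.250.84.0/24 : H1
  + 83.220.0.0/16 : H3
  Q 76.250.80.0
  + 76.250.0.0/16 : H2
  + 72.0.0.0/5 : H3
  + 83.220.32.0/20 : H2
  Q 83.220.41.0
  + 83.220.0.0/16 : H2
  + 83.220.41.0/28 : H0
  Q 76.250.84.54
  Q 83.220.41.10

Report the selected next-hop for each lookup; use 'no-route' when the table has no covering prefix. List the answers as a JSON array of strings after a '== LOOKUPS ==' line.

Process each operation:
  + 83.220.41.0/24 (H2) depth=24
  + 83.220.32.0/20 (H2) depth=20
  + 0.0.0.0/0 (H0) depth=0
  + 76.250.84.0/28 (H1) depth=28
  lookup 83.220.41.189: bits 010100111101110000101001 walk d0:H0→d1:-→d2:-→d3:-→d4:-→d5:-→d6:-→d7:-→d8:-→d9:-→d10:-→d11:-→d12:-→d13:-→d14:-→d15:-→d16:-→d17:-→d18:-→d19:-→d20:H2→d21:-→d22:-→d23:-→d24:H2 -> H2
  lookup 83.220.41.29: bits 010100111101110000101001 walk d0:H0→d1:-→d2:-→d3:-→d4:-→d5:-→d6:-→d7:-→d8:-→d9:-→d10:-→d11:-→d12:-→d13:-→d14:-→d15:-→d16:-→d17:-→d18:-→d19:-→d20:H2→d21:-→d22:-→d23:-→d24:H2 -> H2
  + 76.250.80.0/20 (H3) depth=20
  lookup 83.220.41.196: bits 010100111101110000101001 walk d0:H0→d1:-→d2:-→d3:-→d4:-→d5:-→d6:-→d7:-→d8:-→d9:-→d10:-→d11:-→d12:-→d13:-→d14:-→d15:-→d16:-→d17:-→d18:-→d19:-→d20:H2→d21:-→d22:-→d23:-→d24:H2 -> H2
  lookup 76.250.80.0: bits 010011001111101001010 walk d0:H0→d1:-→d2:-→d3:-→d4:-→d5:-→d6:-→d7:-→d8:-→d9:-→d10:-→d11:-→d12:-→d13:-→d14:-→d15:-→d16:-→d17:-→d18:-→d19:-→d20:H3→d21:- -> H3
  + 83.220.41.0/28 (H0) depth=28
  + 0.0.0.0/0 (H0) depth=0
  + 83.220.32.0/20 (H2) depth=20
  - 76.250.84.0/28 clear@28
  + 76.0.0.0/8 (H1) depth=8
  lookup 83.220.41.0: bits 0101001111011100001010010000 walk d0:H0→d1:-→d2:-→d3:-→d4:-→d5:-→d6:-→d7:-→d8:-→d9:-→d10:-→d11:-→d12:-→d13:-→d14:-→d15:-→d16:-→d17:-→d18:-→d19:-→d20:H2→d21:-→d22:-→d23:-→d24:H2→d25:-→d26:-→d27:-→d28:H0 -> H0
  lookup 76.250.80.46: bits 010011001111101001010 walk d0:H0→d1:-→d2:-→d3:-→d4:-→d5:-→d6:-→d7:-→d8:H1→d9:-→d10:-→d11:-→d12:-→d13:-→d14:-→d15:-→d16:-→d17:-→d18:-→d19:-→d20:H3→d21:- -> H3
  + 76.250.84.0/26 (H2) depth=26
  lookup 76.45.3.177: bits 01001100 walk d0:H0→d1:-→d2:-→d3:-→d4:-→d5:-→d6:-→d7:-→d8:H1 -> H1
  + 76.250.84.0/28 (H3) depth=28
  lookup 83.220.41.0: bits 0101001111011100001010010000 walk d0:H0→d1:-→d2:-→d3:-→d4:-→d5:-→d6:-→d7:-→d8:-→d9:-→d10:-→d11:-→d12:-→d13:-→d14:-→d15:-→d16:-→d17:-→d18:-→d19:-→d20:H2→d21:-→d22:-→d23:-→d24:H2→d25:-→d26:-→d27:-→d28:H0 -> H0
  + 83.220.41.8/30 (H2) depth=30
  + 83.0.0.0/8 (H1) depth=8
  + 83.220.41.11/32 (H0) depth=32
  + 76.250.84.14/31 (H3) depth=31
  + 83.220.41.8/30 (H0) depth=30
  lookup 102.47.201.130: bits 01 walk d0:H0→d1:-→d2:- -> H0
  + 76.250.84.0/24 (H1) depth=24
  + 83.220.0.0/16 (H3) depth=16
  lookup 76.250.80.0: bits 010011001111101001010 walk d0:H0→d1:-→d2:-→d3:-→d4:-→d5:-→d6:-→d7:-→d8:H1→d9:-→d10:-→d11:-→d12:-→d13:-→d14:-→d15:-→d16:-→d17:-→d18:-→d19:-→d20:H3→d21:- -> H3
  + 76.250.0.0/16 (H2) depth=16
  + 72.0.0.0/5 (H3) depth=5
  + 83.220.32.0/20 (H2) depth=20
  lookup 83.220.41.0: bits 0101001111011100001010010000 walk d0:H0→d1:-→d2:-→d3:-→d4:-→d5:-→d6:-→d7:-→d8:H1→d9:-→d10:-→d11:-→d12:-→d13:-→d14:-→d15:-→d16:H3→d17:-→d18:-→d19:-→d20:H2→d21:-→d22:-→d23:-→d24:H2→d25:-→d26:-→d27:-→d28:H0 -> H0
  + 83.220.0.0/16 (H2) depth=16
  + 83.220.41.0/28 (H0) depth=28
  lookup 76.250.84.54: bits 01001100111110100101010000 walk d0:H0→d1:-→d2:-→d3:-→d4:-→d5:H3→d6:-→d7:-→d8:H1→d9:-→d10:-→d11:-→d12:-→d13:-→d14:-→d15:-→d16:H2→d17:-→d18:-→d19:-→d20:H3→d21:-→d22:-→d23:-→d24:H1→d25:-→d26:H2 -> H2
  lookup 83.220.41.10: bits 0101001111011100001010010000101 walk d0:H0→d1:-→d2:-→d3:-→d4:-→d5:-→d6:-→d7:-→d8:H1→d9:-→d10:-→d11:-→d12:-→d13:-→d14:-→d15:-→d16:H2→d17:-→d18:-→d19:-→d20:H2→d21:-→d22:-→d23:-→d24:H2→d25:-→d26:-→d27:-→d28:H0→d29:-→d30:H0→d31:- -> H0

== LOOKUPS ==
["H2","H2","H2","H3","H0","H3","H1","H0","H0","H3","H0","H2","H0"]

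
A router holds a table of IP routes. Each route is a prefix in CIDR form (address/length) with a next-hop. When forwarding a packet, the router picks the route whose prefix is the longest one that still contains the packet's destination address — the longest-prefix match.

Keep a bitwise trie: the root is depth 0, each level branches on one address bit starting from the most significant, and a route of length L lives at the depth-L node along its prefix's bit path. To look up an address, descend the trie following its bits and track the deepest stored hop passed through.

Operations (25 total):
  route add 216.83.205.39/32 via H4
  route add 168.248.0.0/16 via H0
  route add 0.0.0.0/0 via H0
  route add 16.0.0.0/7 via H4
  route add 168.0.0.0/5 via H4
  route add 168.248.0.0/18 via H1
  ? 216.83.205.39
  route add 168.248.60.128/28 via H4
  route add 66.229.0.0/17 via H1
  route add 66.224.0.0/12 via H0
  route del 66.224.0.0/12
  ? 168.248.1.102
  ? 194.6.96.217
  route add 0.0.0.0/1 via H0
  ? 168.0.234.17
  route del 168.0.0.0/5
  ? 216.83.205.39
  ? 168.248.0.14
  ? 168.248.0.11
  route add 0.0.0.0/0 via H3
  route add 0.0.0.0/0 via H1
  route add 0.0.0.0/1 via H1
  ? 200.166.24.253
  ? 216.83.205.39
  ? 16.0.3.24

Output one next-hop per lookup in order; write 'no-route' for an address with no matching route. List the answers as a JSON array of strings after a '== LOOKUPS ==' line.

Process each operation:
  add 216.83.205.39/32 -> H4 at depth 32
  add 168.248.0.0/16 -> H0 at depth 16
  add 0.0.0.0/0 -> H0 at depth 0
  add 16.0.0.0/7 -> H4 at depth 7
  add 168.0.0.0/5 -> H4 at depth 5
  add 168.248.0.0/18 -> H1 at depth 18
  Q 216.83.205.39: descend 11011000010100111100110100100111 ; hops seen [H0,H4] ; pick H4
  add 168.248.60.128/28 -> H4 at depth 28
  add 66.229.0.0/17 -> H1 at depth 17
  add 66.224.0.0/12 -> H0 at depth 12
  - 66.224.0.0/12 clear@12
  Q 168.248.1.102: descend 101010001111100000 ; hops seen [H0,H4,H0,H1] ; pick H1
  Q 194.6.96.217: descend 110 ; hops seen [H0] ; pick H0
  add 0.0.0.0/1 -> H0 at depth 1
  Q 168.0.234.17: descend 10101000 ; hops seen [H0,H4] ; pick H4
  - 168.0.0.0/5 clear@5
  Q 216.83.205.39: descend 11011000010100111100110100100111 ; hops seen [H0,H4] ; pick H4
  Q 168.248.0.14: descend 101010001111100000 ; hops seen [H0,H0,H1] ; pick H1
  Q 168.248.0.11: descend 101010001111100000 ; hops seen [H0,H0,H1] ; pick H1
  add 0.0.0.0/0 -> H3 at depth 0
  add 0.0.0.0/0 -> H1 at depth 0
  add 0.0.0.0/1 -> H1 at depth 1
  Q 200.166.24.253: descend 110 ; hops seen [H1] ; pick H1
  Q 216.83.205.39: descend 11011000010100111100110100100111 ; hops seen [H1,H4] ; pick H4
  Q 16.0.3.24: descend 0001000 ; hops seen [H1,H1,H4] ; pick H4

== LOOKUPS ==
["H4","H1","H0","H4","H4","H1","H1","H1","H4","H4"]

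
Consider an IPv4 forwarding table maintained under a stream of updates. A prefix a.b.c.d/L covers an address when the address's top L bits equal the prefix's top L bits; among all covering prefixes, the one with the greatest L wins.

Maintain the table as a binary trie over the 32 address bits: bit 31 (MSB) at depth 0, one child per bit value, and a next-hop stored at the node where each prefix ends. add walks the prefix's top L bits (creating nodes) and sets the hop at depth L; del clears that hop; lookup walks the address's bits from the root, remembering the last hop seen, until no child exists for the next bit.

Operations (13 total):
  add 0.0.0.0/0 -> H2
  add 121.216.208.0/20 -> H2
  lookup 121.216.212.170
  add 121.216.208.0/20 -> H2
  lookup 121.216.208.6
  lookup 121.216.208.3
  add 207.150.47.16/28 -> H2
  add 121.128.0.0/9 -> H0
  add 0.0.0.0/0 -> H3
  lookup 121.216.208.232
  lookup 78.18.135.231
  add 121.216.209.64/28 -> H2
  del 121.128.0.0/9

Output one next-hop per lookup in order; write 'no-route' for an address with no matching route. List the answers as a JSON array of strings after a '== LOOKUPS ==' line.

Trace:
  add 0.0.0.0/0 -> H2 at depth 0
  add 121.216.208.0/20 -> H2 at depth 20
  lookup 121.216.212.170: bits 01111001110110001101 walk d0:H2→d1:-→d2:-→d3:-→d4:-→d5:-→d6:-→d7:-→d8:-→d9:-→d10:-→d11:-→d12:-→d13:-→d14:-→d15:-→d16:-→d17:-→d18:-→d19:-→d20:H2 -> H2
  add 121.216.208.0/20 -> H2 at depth 20
  lookup 121.216.208.6: bits 01111001110110001101 walk d0:H2→d1:-→d2:-→d3:-→d4:-→d5:-→d6:-→d7:-→d8:-→d9:-→d10:-→d11:-→d12:-→d13:-→d14:-→d15:-→d16:-→d17:-→d18:-→d19:-→d20:H2 -> H2
  lookup 121.216.208.3: bits 01111001110110001101 walk d0:H2→d1:-→d2:-→d3:-→d4:-→d5:-→d6:-→d7:-→d8:-→d9:-→d10:-→d11:-→d12:-→d13:-→d14:-→d15:-→d16:-→d17:-→d18:-→d19:-→d20:H2 -> H2
  add 207.150.47.16/28 -> H2 at depth 28
  add 121.128.0.0/9 -> H0 at depth 9
  add 0.0.0.0/0 -> H3 at depth 0
  lookup 121.216.208.232: bits 01111001110110001101 walk d0:H3→d1:-→d2:-→d3:-→d4:-→d5:-→d6:-→d7:-→d8:-→d9:H0→d10:-→d11:-→d12:-→d13:-→d14:-→d15:-→d16:-→d17:-→d18:-→d19:-→d20:H2 -> H2
  lookup 78.18.135.231: bits 01 walk d0:H3→d1:-→d2:- -> H3
  add 121.216.209.64/28 -> H2 at depth 28
  - 121.128.0.0/9 clear@9

== LOOKUPS ==
["H2","H2","H2","H2","H3"]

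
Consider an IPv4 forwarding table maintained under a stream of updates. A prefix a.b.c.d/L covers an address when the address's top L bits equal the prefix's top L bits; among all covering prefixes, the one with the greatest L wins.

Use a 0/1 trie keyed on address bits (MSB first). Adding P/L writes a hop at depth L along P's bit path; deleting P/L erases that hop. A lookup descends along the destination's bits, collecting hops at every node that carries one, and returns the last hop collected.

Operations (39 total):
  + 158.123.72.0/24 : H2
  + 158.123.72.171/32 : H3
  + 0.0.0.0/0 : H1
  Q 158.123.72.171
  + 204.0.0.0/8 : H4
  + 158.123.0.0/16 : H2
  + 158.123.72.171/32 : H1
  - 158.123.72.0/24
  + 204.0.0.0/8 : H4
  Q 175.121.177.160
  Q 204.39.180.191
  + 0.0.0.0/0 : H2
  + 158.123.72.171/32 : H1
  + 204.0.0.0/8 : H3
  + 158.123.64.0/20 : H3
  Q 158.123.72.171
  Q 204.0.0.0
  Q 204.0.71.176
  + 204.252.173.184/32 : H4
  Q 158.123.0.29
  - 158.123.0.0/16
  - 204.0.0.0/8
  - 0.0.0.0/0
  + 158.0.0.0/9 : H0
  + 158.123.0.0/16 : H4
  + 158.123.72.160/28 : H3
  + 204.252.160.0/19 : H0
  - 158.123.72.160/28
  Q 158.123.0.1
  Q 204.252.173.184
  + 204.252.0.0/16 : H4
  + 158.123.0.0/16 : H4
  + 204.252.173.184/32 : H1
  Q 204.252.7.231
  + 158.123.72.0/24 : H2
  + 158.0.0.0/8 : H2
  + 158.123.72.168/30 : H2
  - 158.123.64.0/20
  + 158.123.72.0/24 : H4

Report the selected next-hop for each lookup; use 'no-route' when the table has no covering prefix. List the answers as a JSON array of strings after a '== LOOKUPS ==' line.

Process each operation:
  + 158.123.72.0/24 (H2) depth=24
  + 158.123.72.171/32 (H3) depth=32
  + 0.0.0.0/0 (H1) depth=0
  ? 158.123.72.171  path d0:H1→d1:-→d2:-→d3:-→d4:-→d5:-→d6:-→d7:-→d8:-→d9:-→d10:-→d11:-→d12:-→d13:-→d14:-→d15:-→d16:-→d17:-→d18:-→d19:-→d20:-→d21:-→d22:-→d23:-→d24:H2→d25:-→d26:-→d27:-→d28:-→d29:-→d30:-→d31:-→d32:H3  best=H3
  + 204.0.0.0/8 (H4) depth=8
  + 158.123.0.0/16 (H2) depth=16
  + 158.123.72.171/32 (H1) depth=32
  del 158.123.72.0/24 (clear depth 24)
  + 204.0.0.0/8 (H4) depth=8
  ? 175.121.177.160  path d0:H1→d1:-→d2:-  best=H1
  ? 204.39.180.191  path d0:H1→d1:-→d2:-→d3:-→d4:-→d5:-→d6:-→d7:-→d8:H4  best=H4
  + 0.0.0.0/0 (H2) depth=0
  + 158.123.72.171/32 (H1) depth=32
  + 204.0.0.0/8 (H3) depth=8
  + 158.123.64.0/20 (H3) depth=20
  ? 158.123.72.171  path d0:H2→d1:-→d2:-→d3:-→d4:-→d5:-→d6:-→d7:-→d8:-→d9:-→d10:-→d11:-→d12:-→d13:-→d14:-→d15:-→d16:H2→d17:-→d18:-→d19:-→d20:H3→d21:-→d22:-→d23:-→d24:-→d25:-→d26:-→d27:-→d28:-→d29:-→d30:-→d31:-→d32:H1  best=H1
  ? 204.0.0.0  path d0:H2→d1:-→d2:-→d3:-→d4:-→d5:-→d6:-→d7:-→d8:H3  best=H3
  ? 204.0.71.176  path d0:H2→d1:-→d2:-→d3:-→d4:-→d5:-→d6:-→d7:-→d8:H3  best=H3
  + 204.252.173.184/32 (H4) depth=32
  ? 158.123.0.29  path d0:H2→d1:-→d2:-→d3:-→d4:-→d5:-→d6:-→d7:-→d8:-→d9:-→d10:-→d11:-→d12:-→d13:-→d14:-→d15:-→d16:H2→d17:-  best=H2
  del 158.123.0.0/16 (clear depth 16)
  del 204.0.0.0/8 (clear depth 8)
  del 0.0.0.0/0 (clear depth 0)
  + 158.0.0.0/9 (H0) depth=9
  + 158.123.0.0/16 (H4) depth=16
  + 158.123.72.160/28 (H3) depth=28
  + 204.252.160.0/19 (H0) depth=19
  del 158.123.72.160/28 (clear depth 28)
  ? 158.123.0.1  path d0:-→d1:-→d2:-→d3:-→d4:-→d5:-→d6:-→d7:-→d8:-→d9:H0→d10:-→d11:-→d12:-→d13:-→d14:-→d15:-→d16:H4→d17:-  best=H4
  ? 204.252.173.184  path d0:-→d1:-→d2:-→d3:-→d4:-→d5:-→d6:-→d7:-→d8:-→d9:-→d10:-→d11:-→d12:-→d13:-→d14:-→d15:-→d16:-→d17:-→d18:-→d19:H0→d20:-→d21:-→d22:-→d23:-→d24:-→d25:-→d26:-→d27:-→d28:-→d29:-→d30:-→d31:-→d32:H4  best=H4
  + 204.252.0.0/16 (H4) depth=16
  + 158.123.0.0/16 (H4) depth=16
  + 204.252.173.184/32 (H1) depth=32
  ? 204.252.7.231  path d0:-→d1:-→d2:-→d3:-→d4:-→d5:-→d6:-→d7:-→d8:-→d9:-→d10:-→d11:-→d12:-→d13:-→d14:-→d15:-→d16:H4  best=H4
  + 158.123.72.0/24 (H2) depth=24
  + 158.0.0.0/8 (H2) depth=8
  + 158.123.72.168/30 (H2) depth=30
  del 158.123.64.0/20 (clear depth 20)
  + 158.123.72.0/24 (H4) depth=24

== LOOKUPS ==
["H3","H1","H4","H1","H3","H3","H2","H4","H4","H4"]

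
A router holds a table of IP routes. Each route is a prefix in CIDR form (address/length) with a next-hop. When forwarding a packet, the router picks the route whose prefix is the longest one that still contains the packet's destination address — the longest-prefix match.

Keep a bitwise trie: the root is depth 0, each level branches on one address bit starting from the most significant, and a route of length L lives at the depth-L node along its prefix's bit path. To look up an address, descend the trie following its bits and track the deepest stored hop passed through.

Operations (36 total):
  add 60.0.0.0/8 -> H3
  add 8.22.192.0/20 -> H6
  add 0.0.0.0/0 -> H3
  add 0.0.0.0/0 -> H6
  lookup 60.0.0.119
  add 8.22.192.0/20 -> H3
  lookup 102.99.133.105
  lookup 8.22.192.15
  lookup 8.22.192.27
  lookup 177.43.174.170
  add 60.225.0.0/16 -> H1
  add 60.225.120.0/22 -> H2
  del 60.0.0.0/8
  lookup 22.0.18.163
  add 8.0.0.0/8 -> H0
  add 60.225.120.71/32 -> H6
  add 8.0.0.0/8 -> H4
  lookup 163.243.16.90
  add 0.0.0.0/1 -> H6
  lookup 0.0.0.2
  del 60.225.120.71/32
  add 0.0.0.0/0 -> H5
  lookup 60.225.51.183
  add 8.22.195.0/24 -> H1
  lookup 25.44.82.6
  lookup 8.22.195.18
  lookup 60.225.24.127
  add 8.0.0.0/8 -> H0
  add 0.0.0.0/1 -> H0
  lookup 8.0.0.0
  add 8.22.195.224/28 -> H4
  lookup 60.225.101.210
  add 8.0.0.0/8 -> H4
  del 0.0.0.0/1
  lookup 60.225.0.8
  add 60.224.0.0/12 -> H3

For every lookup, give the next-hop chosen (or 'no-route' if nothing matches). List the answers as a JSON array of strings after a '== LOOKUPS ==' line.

Trace:
  add 60.0.0.0/8 -> H3 at depth 8
  add 8.22.192.0/20 -> H6 at depth 20
  add 0.0.0.0/0 -> H3 at depth 0
  add 0.0.0.0/0 -> H6 at depth 0
  Q 60.0.0.119: descend 00111100 ; hops seen [H6,H3] ; pick H3
  add 8.22.192.0/20 -> H3 at depth 20
  Q 102.99.133.105: descend 0 ; hops seen [H6] ; pick H6
  Q 8.22.192.15: descend 00001000000101101100 ; hops seen [H6,H3] ; pick H3
  Q 8.22.192.27: descend 00001000000101101100 ; hops seen [H6,H3] ; pick H3
  Q 177.43.174.170: descend ε ; hops seen [H6] ; pick H6
  add 60.225.0.0/16 -> H1 at depth 16
  add 60.225.120.0/22 -> H2 at depth 22
  - 60.0.0.0/8 clear@8
  Q 22.0.18.163: descend 000 ; hops seen [H6] ; pick H6
  add 8.0.0.0/8 -> H0 at depth 8
  add 60.225.120.71/32 -> H6 at depth 32
  add 8.0.0.0/8 -> H4 at depth 8
  Q 163.243.16.90: descend ε ; hops seen [H6] ; pick H6
  add 0.0.0.0/1 -> H6 at depth 1
  Q 0.0.0.2: descend 0000 ; hops seen [H6,H6] ; pick H6
  - 60.225.120.71/32 clear@32
  add 0.0.0.0/0 -> H5 at depth 0
  Q 60.225.51.183: descend 00111100111000010 ; hops seen [H5,H6,H1] ; pick H1
  add 8.22.195.0/24 -> H1 at depth 24
  Q 25.44.82.6: descend 000 ; hops seen [H5,H6] ; pick H6
  Q 8.22.195.18: descend 000010000001011011000011 ; hops seen [H5,H6,H4,H3,H1] ; pick H1
  Q 60.225.24.127: descend 00111100111000010 ; hops seen [H5,H6,H1] ; pick H1
  add 8.0.0.0/8 -> H0 at depth 8
  add 0.0.0.0/1 -> H0 at depth 1
  Q 8.0.0.0: descend 00001000000 ; hops seen [H5,H0,H0] ; pick H0
  add 8.22.195.224/28 -> H4 at depth 28
  Q 60.225.101.210: descend 0011110011100001011 ; hops seen [H5,H0,H1] ; pick H1
  add 8.0.0.0/8 -> H4 at depth 8
  - 0.0.0.0/1 clear@1
  Q 60.225.0.8: descend 00111100111000010 ; hops seen [H5,H1] ; pick H1
  add 60.224.0.0/12 -> H3 at depth 12

== LOOKUPS ==
["H3","H6","H3","H3","H6","H6","H6","H6","H1","H6","H1","H1","H0","H1","H1"]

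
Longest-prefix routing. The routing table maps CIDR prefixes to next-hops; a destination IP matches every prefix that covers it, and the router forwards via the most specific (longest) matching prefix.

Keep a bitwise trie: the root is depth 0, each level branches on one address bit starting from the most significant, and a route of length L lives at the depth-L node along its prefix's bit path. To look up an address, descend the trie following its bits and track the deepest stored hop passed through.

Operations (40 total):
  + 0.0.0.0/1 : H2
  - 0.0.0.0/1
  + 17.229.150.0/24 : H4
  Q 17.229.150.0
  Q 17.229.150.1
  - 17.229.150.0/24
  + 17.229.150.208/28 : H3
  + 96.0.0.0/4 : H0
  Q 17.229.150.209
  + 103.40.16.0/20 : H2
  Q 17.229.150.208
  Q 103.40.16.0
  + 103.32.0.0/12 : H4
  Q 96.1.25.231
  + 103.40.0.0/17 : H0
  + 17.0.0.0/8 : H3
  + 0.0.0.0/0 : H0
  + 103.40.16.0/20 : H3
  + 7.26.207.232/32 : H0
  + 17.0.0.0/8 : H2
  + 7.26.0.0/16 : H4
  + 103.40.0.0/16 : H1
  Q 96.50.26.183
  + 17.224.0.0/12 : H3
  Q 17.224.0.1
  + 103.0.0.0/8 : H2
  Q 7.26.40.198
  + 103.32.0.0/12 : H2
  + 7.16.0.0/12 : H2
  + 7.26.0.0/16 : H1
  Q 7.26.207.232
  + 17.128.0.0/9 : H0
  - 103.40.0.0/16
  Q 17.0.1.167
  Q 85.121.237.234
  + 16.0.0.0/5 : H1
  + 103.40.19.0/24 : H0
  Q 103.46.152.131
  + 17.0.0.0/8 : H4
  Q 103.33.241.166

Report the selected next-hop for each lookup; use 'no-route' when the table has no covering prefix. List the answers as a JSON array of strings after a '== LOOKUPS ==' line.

Trace:
  + 0.0.0.0/1 (H2) depth=1
  - 0.0.0.0/1 clear@1
  + 17.229.150.0/24 (H4) depth=24
  Q 17.229.150.0: descend 000100011110010110010110 ; hops seen [H4] ; pick H4
  Q 17.229.150.1: descend 000100011110010110010110 ; hops seen [H4] ; pick H4
  - 17.229.150.0/24 clear@24
  + 17.229.150.208/28 (H3) depth=28
  + 96.0.0.0/4 (H0) depth=4
  Q 17.229.150.209: descend 0001000111100101100101101101 ; hops seen [H3] ; pick H3
  + 103.40.16.0/20 (H2) depth=20
  Q 17.229.150.208: descend 0001000111100101100101101101 ; hops seen [H3] ; pick H3
  Q 103.40.16.0: descend 01100111001010000001 ; hops seen [H0,H2] ; pick H2
  + 103.32.0.0/12 (H4) depth=12
  Q 96.1.25.231: descend 01100 ; hops seen [H0] ; pick H0
  + 103.40.0.0/17 (H0) depth=17
  + 17.0.0.0/8 (H3) depth=8
  + 0.0.0.0/0 (H0) depth=0
  + 103.40.16.0/20 (H3) depth=20
  + 7.26.207.232/32 (H0) depth=32
  + 17.0.0.0/8 (H2) depth=8
  + 7.26.0.0/16 (H4) depth=16
  + 103.40.0.0/16 (H1) depth=16
  Q 96.50.26.183: descend 01100 ; hops seen [H0,H0] ; pick H0
  + 17.224.0.0/12 (H3) depth=12
  Q 17.224.0.1: descend 0001000111100 ; hops seen [H0,H2,H3] ; pick H3
  + 103.0.0.0/8 (H2) depth=8
  Q 7.26.40.198: descend 0000011100011010 ; hops seen [H0,H4] ; pick H4
  + 103.32.0.0/12 (H2) depth=12
  + 7.16.0.0/12 (H2) depth=12
  + 7.26.0.0/16 (H1) depth=16
  Q 7.26.207.232: descend 00000111000110101100111111101000 ; hops seen [H0,H2,H1,H0] ; pick H0
  + 17.128.0.0/9 (H0) depth=9
  - 103.40.0.0/16 clear@16
  Q 17.0.1.167: descend 00010001 ; hops seen [H0,H2] ; pick H2
  Q 85.121.237.234: descend 01 ; hops seen [H0] ; pick H0
  + 16.0.0.0/5 (H1) depth=5
  + 103.40.19.0/24 (H0) depth=24
  Q 103.46.152.131: descend 0110011100101 ; hops seen [H0,H0,H2,H2] ; pick H2
  + 17.0.0.0/8 (H4) depth=8
  Q 103.33.241.166: descend 011001110010 ; hops seen [H0,H0,H2,H2] ; pick H2

== LOOKUPS ==
["H4","H4","H3","H3","H2","H0","H0","H3","H4","H0","H2","H0","H2","H2"]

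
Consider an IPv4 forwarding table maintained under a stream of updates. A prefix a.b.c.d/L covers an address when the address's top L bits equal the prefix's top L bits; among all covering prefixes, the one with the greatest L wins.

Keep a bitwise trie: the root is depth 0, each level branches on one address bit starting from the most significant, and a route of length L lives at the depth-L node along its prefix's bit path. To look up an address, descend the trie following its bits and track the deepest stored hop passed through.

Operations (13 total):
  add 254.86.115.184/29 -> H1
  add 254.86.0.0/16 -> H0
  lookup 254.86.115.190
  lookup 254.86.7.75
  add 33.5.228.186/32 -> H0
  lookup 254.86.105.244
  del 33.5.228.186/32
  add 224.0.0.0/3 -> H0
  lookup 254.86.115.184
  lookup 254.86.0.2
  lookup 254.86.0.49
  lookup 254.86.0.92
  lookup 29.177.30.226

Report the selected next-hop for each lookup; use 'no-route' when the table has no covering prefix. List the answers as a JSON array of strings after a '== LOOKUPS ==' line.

Apply in order:
  + 254.86.115.184/29 (H1) depth=29
  + 254.86.0.0/16 (H0) depth=16
  ? 254.86.115.190  path d0:-→d1:-→d2:-→d3:-→d4:-→d5:-→d6:-→d7:-→d8:-→d9:-→d10:-→d11:-→d12:-→d13:-→d14:-→d15:-→d16:H0→d17:-→d18:-→d19:-→d20:-→d21:-→d22:-→d23:-→d24:-→d25:-→d26:-→d27:-→d28:-→d29:H1  best=H1
  ? 254.86.7.75  path d0:-→d1:-→d2:-→d3:-→d4:-→d5:-→d6:-→d7:-→d8:-→d9:-→d10:-→d11:-→d12:-→d13:-→d14:-→d15:-→d16:H0→d17:-  best=H0
  + 33.5.228.186/32 (H0) depth=32
  ? 254.86.105.244  path d0:-→d1:-→d2:-→d3:-→d4:-→d5:-→d6:-→d7:-→d8:-→d9:-→d10:-→d11:-→d12:-→d13:-→d14:-→d15:-→d16:H0→d17:-→d18:-→d19:-  best=H0
  del 33.5.228.186/32 (clear depth 32)
  + 224.0.0.0/3 (H0) depth=3
  ? 254.86.115.184  path d0:-→d1:-→d2:-→d3:H0→d4:-→d5:-→d6:-→d7:-→d8:-→d9:-→d10:-→d11:-→d12:-→d13:-→d14:-→d15:-→d16:H0→d17:-→d18:-→d19:-→d20:-→d21:-→d22:-→d23:-→d24:-→d25:-→d26:-→d27:-→d28:-→d29:H1  best=H1
  ? 254.86.0.2  path d0:-→d1:-→d2:-→d3:H0→d4:-→d5:-→d6:-→d7:-→d8:-→d9:-→d10:-→d11:-→d12:-→d13:-→d14:-→d15:-→d16:H0→d17:-  best=H0
  ? 254.86.0.49  path d0:-→d1:-→d2:-→d3:H0→d4:-→d5:-→d6:-→d7:-→d8:-→d9:-→d10:-→d11:-→d12:-→d13:-→d14:-→d15:-→d16:H0→d17:-  best=H0
  ? 254.86.0.92  path d0:-→d1:-→d2:-→d3:H0→d4:-→d5:-→d6:-→d7:-→d8:-→d9:-→d10:-→d11:-→d12:-→d13:-→d14:-→d15:-→d16:H0→d17:-  best=H0
  ? 29.177.30.226  path d0:-→d1:-→d2:-  best=no-route

== LOOKUPS ==
["H1","H0","H0","H1","H0","H0","H0","no-route"]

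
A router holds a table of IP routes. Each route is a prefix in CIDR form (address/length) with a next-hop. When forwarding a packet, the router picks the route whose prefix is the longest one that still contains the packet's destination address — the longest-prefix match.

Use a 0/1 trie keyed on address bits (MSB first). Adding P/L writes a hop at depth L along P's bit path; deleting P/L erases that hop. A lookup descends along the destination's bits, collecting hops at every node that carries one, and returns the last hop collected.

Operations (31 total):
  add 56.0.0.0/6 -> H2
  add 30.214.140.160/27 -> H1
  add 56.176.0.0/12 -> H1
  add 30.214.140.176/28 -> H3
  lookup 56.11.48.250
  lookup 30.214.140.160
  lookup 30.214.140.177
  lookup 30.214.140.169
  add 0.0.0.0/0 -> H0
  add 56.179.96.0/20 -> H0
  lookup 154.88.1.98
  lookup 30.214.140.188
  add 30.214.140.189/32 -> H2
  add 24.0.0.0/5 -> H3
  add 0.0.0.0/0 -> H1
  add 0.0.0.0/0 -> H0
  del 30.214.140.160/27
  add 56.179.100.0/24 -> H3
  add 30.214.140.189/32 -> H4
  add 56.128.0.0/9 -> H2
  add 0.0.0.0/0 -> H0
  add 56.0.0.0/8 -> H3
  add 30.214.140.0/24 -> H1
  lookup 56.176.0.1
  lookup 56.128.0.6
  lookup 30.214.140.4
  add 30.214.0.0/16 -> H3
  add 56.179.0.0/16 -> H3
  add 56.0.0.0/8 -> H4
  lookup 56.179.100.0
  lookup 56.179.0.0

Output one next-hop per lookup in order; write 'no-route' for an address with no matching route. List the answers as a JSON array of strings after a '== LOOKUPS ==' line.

Apply in order:
  add 56.0.0.0/6 -> H2 at depth 6
  add 30.214.140.160/27 -> H1 at depth 27
  add 56.176.0.0/12 -> H1 at depth 12
  add 30.214.140.176/28 -> H3 at depth 28
  Q 56.11.48.250: descend 00111000 ; hops seen [H2] ; pick H2
  Q 30.214.140.160: descend 000111101101011010001100101 ; hops seen [H1] ; pick H1
  Q 30.214.140.177: descend 0001111011010110100011001011 ; hops seen [H1,H3] ; pick H3
  Q 30.214.140.169: descend 000111101101011010001100101 ; hops seen [H1] ; pick H1
  add 0.0.0.0/0 -> H0 at depth 0
  add 56.179.96.0/20 -> H0 at depth 20
  Q 154.88.1.98: descend ε ; hops seen [H0] ; pick H0
  Q 30.214.140.188: descend 0001111011010110100011001011 ; hops seen [H0,H1,H3] ; pick H3
  add 30.214.140.189/32 -> H2 at depth 32
  add 24.0.0.0/5 -> H3 at depth 5
  add 0.0.0.0/0 -> H1 at depth 0
  add 0.0.0.0/0 -> H0 at depth 0
  - 30.214.140.160/27 clear@27
  add 56.179.100.0/24 -> H3 at depth 24
  add 30.214.140.189/32 -> H4 at depth 32
  add 56.128.0.0/9 -> H2 at depth 9
  add 0.0.0.0/0 -> H0 at depth 0
  add 56.0.0.0/8 -> H3 at depth 8
  add 30.214.140.0/24 -> H1 at depth 24
  Q 56.176.0.1: descend 00111000101100 ; hops seen [H0,H2,H3,H2,H1] ; pick H1
  Q 56.128.0.6: descend 0011100010 ; hops seen [H0,H2,H3,H2] ; pick H2
  Q 30.214.140.4: descend 000111101101011010001100 ; hops seen [H0,H3,H1] ; pick H1
  add 30.214.0.0/16 -> H3 at depth 16
  add 56.179.0.0/16 -> H3 at depth 16
  add 56.0.0.0/8 -> H4 at depth 8
  Q 56.179.100.0: descend 001110001011001101100100 ; hops seen [H0,H2,H4,H2,H1,H3,H0,H3] ; pick H3
  Q 56.179.0.0: descend 00111000101100110 ; hops seen [H0,H2,H4,H2,H1,H3] ; pick H3

== LOOKUPS ==
["H2","H1","H3","H1","H0","H3","H1","H2","H1","H3","H3"]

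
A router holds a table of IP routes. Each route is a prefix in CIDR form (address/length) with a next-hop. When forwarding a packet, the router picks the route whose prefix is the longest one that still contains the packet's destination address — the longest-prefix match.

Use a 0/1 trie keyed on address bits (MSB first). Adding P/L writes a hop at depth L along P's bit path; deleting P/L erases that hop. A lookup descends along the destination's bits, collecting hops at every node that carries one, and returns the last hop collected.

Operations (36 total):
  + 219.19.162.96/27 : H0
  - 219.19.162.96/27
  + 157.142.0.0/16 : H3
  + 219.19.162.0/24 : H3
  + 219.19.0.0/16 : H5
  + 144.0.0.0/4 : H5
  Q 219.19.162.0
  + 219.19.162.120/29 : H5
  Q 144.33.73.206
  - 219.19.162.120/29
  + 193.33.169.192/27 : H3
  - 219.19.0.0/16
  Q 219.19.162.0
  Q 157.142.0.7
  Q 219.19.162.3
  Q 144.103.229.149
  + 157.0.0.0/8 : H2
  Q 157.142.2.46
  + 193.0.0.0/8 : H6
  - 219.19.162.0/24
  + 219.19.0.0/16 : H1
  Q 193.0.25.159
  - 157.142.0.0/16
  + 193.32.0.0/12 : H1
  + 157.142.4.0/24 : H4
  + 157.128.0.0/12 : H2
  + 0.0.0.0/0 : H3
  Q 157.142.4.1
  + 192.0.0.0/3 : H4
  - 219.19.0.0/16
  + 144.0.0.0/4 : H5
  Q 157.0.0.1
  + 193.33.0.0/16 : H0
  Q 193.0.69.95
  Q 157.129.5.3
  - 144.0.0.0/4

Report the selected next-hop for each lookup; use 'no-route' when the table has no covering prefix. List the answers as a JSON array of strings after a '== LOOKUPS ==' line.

Trace:
  + 219.19.162.96/27 (H0) depth=27
  del 219.19.162.96/27 (clear depth 27)
  + 157.142.0.0/16 (H3) depth=16
  + 219.19.162.0/24 (H3) depth=24
  + 219.19.0.0/16 (H5) depth=16
  + 144.0.0.0/4 (H5) depth=4
  Q 219.19.162.0: descend 1101101100010011101000100 ; hops seen [H5,H3] ; pick H3
  + 219.19.162.120/29 (H5) depth=29
  Q 144.33.73.206: descend 1001 ; hops seen [H5] ; pick H5
  del 219.19.162.120/29 (clear depth 29)
  + 193.33.169.192/27 (H3) depth=27
  del 219.19.0.0/16 (clear depth 16)
  Q 219.19.162.0: descend 1101101100010011101000100 ; hops seen [H3] ; pick H3
  Q 157.142.0.7: descend 1001110110001110 ; hops seen [H5,H3] ; pick H3
  Q 219.19.162.3: descend 1101101100010011101000100 ; hops seen [H3] ; pick H3
  Q 144.103.229.149: descend 1001 ; hops seen [H5] ; pick H5
  + 157.0.0.0/8 (H2) depth=8
  Q 157.142.2.46: descend 1001110110001110 ; hops seen [H5,H2,H3] ; pick H3
  + 193.0.0.0/8 (H6) depth=8
  del 219.19.162.0/24 (clear depth 24)
  + 219.19.0.0/16 (H1) depth=16
  Q 193.0.25.159: descend 1100000100 ; hops seen [H6] ; pick H6
  del 157.142.0.0/16 (clear depth 16)
  + 193.32.0.0/12 (H1) depth=12
  + 157.142.4.0/24 (H4) depth=24
  + 157.128.0.0/12 (H2) depth=12
  + 0.0.0.0/0 (H3) depth=0
  Q 157.142.4.1: descend 100111011000111000000100 ; hops seen [H3,H5,H2,H2,H4] ; pick H4
  + 192.0.0.0/3 (H4) depth=3
  del 219.19.0.0/16 (clear depth 16)
  + 144.0.0.0/4 (H5) depth=4
  Q 157.0.0.1: descend 10011101 ; hops seen [H3,H5,H2] ; pick H2
  + 193.33.0.0/16 (H0) depth=16
  Q 193.0.69.95: descend 1100000100 ; hops seen [H3,H4,H6] ; pick H6
  Q 157.129.5.3: descend 100111011000 ; hops seen [H3,H5,H2,H2] ; pick H2
  del 144.0.0.0/4 (clear depth 4)

== LOOKUPS ==
["H3","H5","H3","H3","H3","H5","H3","H6","H4","H2","H6","H2"]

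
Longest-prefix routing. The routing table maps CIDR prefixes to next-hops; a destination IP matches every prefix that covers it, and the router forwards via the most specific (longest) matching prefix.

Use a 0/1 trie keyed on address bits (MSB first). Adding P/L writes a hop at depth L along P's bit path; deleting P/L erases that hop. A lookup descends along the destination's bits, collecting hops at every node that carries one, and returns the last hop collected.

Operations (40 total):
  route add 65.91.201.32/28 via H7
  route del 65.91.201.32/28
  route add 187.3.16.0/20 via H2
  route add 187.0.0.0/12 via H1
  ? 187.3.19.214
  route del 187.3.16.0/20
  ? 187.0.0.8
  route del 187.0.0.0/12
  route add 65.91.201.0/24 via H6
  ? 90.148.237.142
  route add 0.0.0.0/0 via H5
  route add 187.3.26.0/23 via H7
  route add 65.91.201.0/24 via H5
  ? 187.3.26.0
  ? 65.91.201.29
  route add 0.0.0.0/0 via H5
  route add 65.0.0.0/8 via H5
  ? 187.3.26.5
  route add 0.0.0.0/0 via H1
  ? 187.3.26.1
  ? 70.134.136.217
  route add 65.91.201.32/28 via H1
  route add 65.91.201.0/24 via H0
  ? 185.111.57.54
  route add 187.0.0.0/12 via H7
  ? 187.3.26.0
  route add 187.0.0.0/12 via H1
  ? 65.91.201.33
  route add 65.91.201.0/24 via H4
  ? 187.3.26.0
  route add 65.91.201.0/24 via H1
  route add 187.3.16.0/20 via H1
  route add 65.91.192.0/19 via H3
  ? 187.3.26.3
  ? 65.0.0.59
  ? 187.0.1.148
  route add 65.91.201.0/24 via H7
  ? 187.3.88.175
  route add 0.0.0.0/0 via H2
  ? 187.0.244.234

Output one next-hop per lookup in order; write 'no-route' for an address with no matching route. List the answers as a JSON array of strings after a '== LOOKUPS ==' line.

Apply in order:
  add 65.91.201.32/28 -> H7 at depth 28
  del 65.91.201.32/28 (clear depth 28)
  add 187.3.16.0/20 -> H2 at depth 20
  add 187.0.0.0/12 -> H1 at depth 12
  ? 187.3.19.214  path d0:-→d1:-→d2:-→d3:-→d4:-→d5:-→d6:-→d7:-→d8:-→d9:-→d10:-→d11:-→d12:H1→d13:-→d14:-→d15:-→d16:-→d17:-→d18:-→d19:-→d20:H2  best=H2
  del 187.3.16.0/20 (clear depth 20)
  ? 187.0.0.8  path d0:-→d1:-→d2:-→d3:-→d4:-→d5:-→d6:-→d7:-→d8:-→d9:-→d10:-→d11:-→d12:H1→d13:-→d14:-  best=H1
  del 187.0.0.0/12 (clear depth 12)
  add 65.91.201.0/24 -> H6 at depth 24
  ? 90.148.237.142  path d0:-→d1:-→d2:-→d3:-  best=no-route
  add 0.0.0.0/0 -> H5 at depth 0
  add 187.3.26.0/23 -> H7 at depth 23
  add 65.91.201.0/24 -> H5 at depth 24
  ? 187.3.26.0  path d0:H5→d1:-→d2:-→d3:-→d4:-→d5:-→d6:-→d7:-→d8:-→d9:-→d10:-→d11:-→d12:-→d13:-→d14:-→d15:-→d16:-→d17:-→d18:-→d19:-→d20:-→d21:-→d22:-→d23:H7  best=H7
  ? 65.91.201.29  path d0:H5→d1:-→d2:-→d3:-→d4:-→d5:-→d6:-→d7:-→d8:-→d9:-→d10:-→d11:-→d12:-→d13:-→d14:-→d15:-→d16:-→d17:-→d18:-→d19:-→d20:-→d21:-→d22:-→d23:-→d24:H5→d25:-→d26:-  best=H5
  add 0.0.0.0/0 -> H5 at depth 0
  add 65.0.0.0/8 -> H5 at depth 8
  ? 187.3.26.5  path d0:H5→d1:-→d2:-→d3:-→d4:-→d5:-→d6:-→d7:-→d8:-→d9:-→d10:-→d11:-→d12:-→d13:-→d14:-→d15:-→d16:-→d17:-→d18:-→d19:-→d20:-→d21:-→d22:-→d23:H7  best=H7
  add 0.0.0.0/0 -> H1 at depth 0
  ? 187.3.26.1  path d0:H1→d1:-→d2:-→d3:-→d4:-→d5:-→d6:-→d7:-→d8:-→d9:-→d10:-→d11:-→d12:-→d13:-→d14:-→d15:-→d16:-→d17:-→d18:-→d19:-→d20:-→d21:-→d22:-→d23:H7  best=H7
  ? 70.134.136.217  path d0:H1→d1:-→d2:-→d3:-→d4:-→d5:-  best=H1
  add 65.91.201.32/28 -> H1 at depth 28
  add 65.91.201.0/24 -> H0 at depth 24
  ? 185.111.57.54  path d0:H1→d1:-→d2:-→d3:-→d4:-→d5:-→d6:-  best=H1
  add 187.0.0.0/12 -> H7 at depth 12
  ? 187.3.26.0  path d0:H1→d1:-→d2:-→d3:-→d4:-→d5:-→d6:-→d7:-→d8:-→d9:-→d10:-→d11:-→d12:H7→d13:-→d14:-→d15:-→d16:-→d17:-→d18:-→d19:-→d20:-→d21:-→d22:-→d23:H7  best=H7
  add 187.0.0.0/12 -> H1 at depth 12
  ? 65.91.201.33  path d0:H1→d1:-→d2:-→d3:-→d4:-→d5:-→d6:-→d7:-→d8:H5→d9:-→d10:-→d11:-→d12:-→d13:-→d14:-→d15:-→d16:-→d17:-→d18:-→d19:-→d20:-→d21:-→d22:-→d23:-→d24:H0→d25:-→d26:-→d27:-→d28:H1  best=H1
  add 65.91.201.0/24 -> H4 at depth 24
  ? 187.3.26.0  path d0:H1→d1:-→d2:-→d3:-→d4:-→d5:-→d6:-→d7:-→d8:-→d9:-→d10:-→d11:-→d12:H1→d13:-→d14:-→d15:-→d16:-→d17:-→d18:-→d19:-→d20:-→d21:-→d22:-→d23:H7  best=H7
  add 65.91.201.0/24 -> H1 at depth 24
  add 187.3.16.0/20 -> H1 at depth 20
  add 65.91.192.0/19 -> H3 at depth 19
  ? 187.3.26.3  path d0:H1→d1:-→d2:-→d3:-→d4:-→d5:-→d6:-→d7:-→d8:-→d9:-→d10:-→d11:-→d12:H1→d13:-→d14:-→d15:-→d16:-→d17:-→d18:-→d19:-→d20:H1→d21:-→d22:-→d23:H7  best=H7
  ? 65.0.0.59  path d0:H1→d1:-→d2:-→d3:-→d4:-→d5:-→d6:-→d7:-→d8:H5→d9:-  best=H5
  ? 187.0.1.148  path d0:H1→d1:-→d2:-→d3:-→d4:-→d5:-→d6:-→d7:-→d8:-→d9:-→d10:-→d11:-→d12:H1→d13:-→d14:-  best=H1
  add 65.91.201.0/24 -> H7 at depth 24
  ? 187.3.88.175  path d0:H1→d1:-→d2:-→d3:-→d4:-→d5:-→d6:-→d7:-→d8:-→d9:-→d10:-→d11:-→d12:H1→d13:-→d14:-→d15:-→d16:-→d17:-  best=H1
  add 0.0.0.0/0 -> H2 at depth 0
  ? 187.0.244.234  path d0:H2→d1:-→d2:-→d3:-→d4:-→d5:-→d6:-→d7:-→d8:-→d9:-→d10:-→d11:-→d12:H1→d13:-→d14:-  best=H1

== LOOKUPS ==
["H2","H1","no-route","H7","H5","H7","H7","H1","H1","H7","H1","H7","H7","H5","H1","H1","H1"]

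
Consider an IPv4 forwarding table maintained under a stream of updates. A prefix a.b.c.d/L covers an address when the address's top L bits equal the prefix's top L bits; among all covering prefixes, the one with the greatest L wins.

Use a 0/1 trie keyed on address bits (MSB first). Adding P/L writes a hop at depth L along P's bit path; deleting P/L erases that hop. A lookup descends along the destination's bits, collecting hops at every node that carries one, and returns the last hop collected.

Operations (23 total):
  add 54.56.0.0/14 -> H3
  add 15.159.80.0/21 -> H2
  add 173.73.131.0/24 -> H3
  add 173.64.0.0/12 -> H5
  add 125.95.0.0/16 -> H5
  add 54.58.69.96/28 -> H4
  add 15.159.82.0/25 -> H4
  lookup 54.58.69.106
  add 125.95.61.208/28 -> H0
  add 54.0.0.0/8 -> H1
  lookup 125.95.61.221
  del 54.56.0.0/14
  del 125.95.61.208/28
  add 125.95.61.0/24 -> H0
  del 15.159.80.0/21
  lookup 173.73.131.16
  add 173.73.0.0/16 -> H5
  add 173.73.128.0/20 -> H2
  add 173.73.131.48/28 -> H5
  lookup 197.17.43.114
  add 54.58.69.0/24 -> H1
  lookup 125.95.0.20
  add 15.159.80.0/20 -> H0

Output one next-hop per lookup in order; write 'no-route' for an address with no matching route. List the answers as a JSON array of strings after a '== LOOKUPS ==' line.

Apply in order:
  add 54.56.0.0/14 -> H3 at depth 14
  add 15.159.80.0/21 -> H2 at depth 21
  add 173.73.131.0/24 -> H3 at depth 24
  add 173.64.0.0/12 -> H5 at depth 12
  add 125.95.0.0/16 -> H5 at depth 16
  add 54.58.69.96/28 -> H4 at depth 28
  add 15.159.82.0/25 -> H4 at depth 25
  lookup 54.58.69.106: bits 0011011000111010010001010110 walk d0:-→d1:-→d2:-→d3:-→d4:-→d5:-→d6:-→d7:-→d8:-→d9:-→d10:-→d11:-→d12:-→d13:-→d14:H3→d15:-→d16:-→d17:-→d18:-→d19:-→d20:-→d21:-→d22:-→d23:-→d24:-→d25:-→d26:-→d27:-→d28:H4 -> H4
  add 125.95.61.208/28 -> H0 at depth 28
  add 54.0.0.0/8 -> H1 at depth 8
  lookup 125.95.61.221: bits 0111110101011111001111011101 walk d0:-→d1:-→d2:-→d3:-→d4:-→d5:-→d6:-→d7:-→d8:-→d9:-→d10:-→d11:-→d12:-→d13:-→d14:-→d15:-→d16:H5→d17:-→d18:-→d19:-→d20:-→d21:-→d22:-→d23:-→d24:-→d25:-→d26:-→d27:-→d28:H0 -> H0
  del 54.56.0.0/14 (clear depth 14)
  del 125.95.61.208/28 (clear depth 28)
  add 125.95.61.0/24 -> H0 at depth 24
  del 15.159.80.0/21 (clear depth 21)
  lookup 173.73.131.16: bits 101011010100100110000011 walk d0:-→d1:-→d2:-→d3:-→d4:-→d5:-→d6:-→d7:-→d8:-→d9:-→d10:-→d11:-→d12:H5→d13:-→d14:-→d15:-→d16:-→d17:-→d18:-→d19:-→d20:-→d21:-→d22:-→d23:-→d24:H3 -> H3
  add 173.73.0.0/16 -> H5 at depth 16
  add 173.73.128.0/20 -> H2 at depth 20
  add 173.73.131.48/28 -> H5 at depth 28
  lookup 197.17.43.114: bits 1 walk d0:-→d1:- -> no-route
  add 54.58.69.0/24 -> H1 at depth 24
  lookup 125.95.0.20: bits 011111010101111100 walk d0:-→d1:-→d2:-→d3:-→d4:-→d5:-→d6:-→d7:-→d8:-→d9:-→d10:-→d11:-→d12:-→d13:-→d14:-→d15:-→d16:H5→d17:-→d18:- -> H5
  add 15.159.80.0/20 -> H0 at depth 20

== LOOKUPS ==
["H4","H0","H3","no-route","H5"]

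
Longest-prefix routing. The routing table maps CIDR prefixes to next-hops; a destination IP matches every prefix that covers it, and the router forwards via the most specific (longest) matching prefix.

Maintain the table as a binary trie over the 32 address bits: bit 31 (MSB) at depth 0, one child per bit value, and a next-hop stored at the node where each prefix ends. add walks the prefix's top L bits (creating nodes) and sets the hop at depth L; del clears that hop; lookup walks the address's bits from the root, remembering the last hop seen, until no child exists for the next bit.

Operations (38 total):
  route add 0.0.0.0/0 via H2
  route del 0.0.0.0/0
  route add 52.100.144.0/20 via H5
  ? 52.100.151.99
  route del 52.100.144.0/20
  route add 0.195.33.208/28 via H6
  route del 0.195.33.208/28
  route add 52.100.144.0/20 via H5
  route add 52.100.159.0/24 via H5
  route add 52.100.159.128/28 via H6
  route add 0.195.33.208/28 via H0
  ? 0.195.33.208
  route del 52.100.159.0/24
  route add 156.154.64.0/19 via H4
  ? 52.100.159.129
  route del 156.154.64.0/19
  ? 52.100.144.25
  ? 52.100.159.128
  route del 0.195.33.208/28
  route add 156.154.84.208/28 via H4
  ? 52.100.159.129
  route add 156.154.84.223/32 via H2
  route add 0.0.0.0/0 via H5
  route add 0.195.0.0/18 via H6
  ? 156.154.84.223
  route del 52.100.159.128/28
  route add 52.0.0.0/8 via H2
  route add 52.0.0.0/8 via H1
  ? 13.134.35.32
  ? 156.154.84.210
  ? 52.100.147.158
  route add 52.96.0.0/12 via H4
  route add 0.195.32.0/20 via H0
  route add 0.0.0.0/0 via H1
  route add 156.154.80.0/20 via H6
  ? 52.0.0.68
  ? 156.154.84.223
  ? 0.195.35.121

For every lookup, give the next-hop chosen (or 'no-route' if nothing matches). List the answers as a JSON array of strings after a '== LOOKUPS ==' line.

Trace:
  + 0.0.0.0/0 (H2) depth=0
  - 0.0.0.0/0 clear@0
  + 52.100.144.0/20 (H5) depth=20
  ? 52.100.151.99  path d0:-→d1:-→d2:-→d3:-→d4:-→d5:-→d6:-→d7:-→d8:-→d9:-→d10:-→d11:-→d12:-→d13:-→d14:-→d15:-→d16:-→d17:-→d18:-→d19:-→d20:H5  best=H5
  - 52.100.144.0/20 clear@20
  + 0.195.33.208/28 (H6) depth=28
  - 0.195.33.208/28 clear@28
  + 52.100.144.0/20 (H5) depth=20
  + 52.100.159.0/24 (H5) depth=24
  + 52.100.159.128/28 (H6) depth=28
  + 0.195.33.208/28 (H0) depth=28
  ? 0.195.33.208  path d0:-→d1:-→d2:-→d3:-→d4:-→d5:-→d6:-→d7:-→d8:-→d9:-→d10:-→d11:-→d12:-→d13:-→d14:-→d15:-→d16:-→d17:-→d18:-→d19:-→d20:-→d21:-→d22:-→d23:-→d24:-→d25:-→d26:-→d27:-→d28:H0  best=H0
  - 52.100.159.0/24 clear@24
  + 156.154.64.0/19 (H4) depth=19
  ? 52.100.159.129  path d0:-→d1:-→d2:-→d3:-→d4:-→d5:-→d6:-→d7:-→d8:-→d9:-→d10:-→d11:-→d12:-→d13:-→d14:-→d15:-→d16:-→d17:-→d18:-→d19:-→d20:H5→d21:-→d22:-→d23:-→d24:-→d25:-→d26:-→d27:-→d28:H6  best=H6
  - 156.154.64.0/19 clear@19
  ? 52.100.144.25  path d0:-→d1:-→d2:-→d3:-→d4:-→d5:-→d6:-→d7:-→d8:-→d9:-→d10:-→d11:-→d12:-→d13:-→d14:-→d15:-→d16:-→d17:-→d18:-→d19:-→d20:H5  best=H5
  ? 52.100.159.128  path d0:-→d1:-→d2:-→d3:-→d4:-→d5:-→d6:-→d7:-→d8:-→d9:-→d10:-→d11:-→d12:-→d13:-→d14:-→d15:-→d16:-→d17:-→d18:-→d19:-→d20:H5→d21:-→d22:-→d23:-→d24:-→d25:-→d26:-→d27:-→d28:H6  best=H6
  - 0.195.33.208/28 clear@28
  + 156.154.84.208/28 (H4) depth=28
  ? 52.100.159.129  path d0:-→d1:-→d2:-→d3:-→d4:-→d5:-→d6:-→d7:-→d8:-→d9:-→d10:-→d11:-→d12:-→d13:-→d14:-→d15:-→d16:-→d17:-→d18:-→d19:-→d20:H5→d21:-→d22:-→d23:-→d24:-→d25:-→d26:-→d27:-→d28:H6  best=H6
  + 156.154.84.223/32 (H2) depth=32
  + 0.0.0.0/0 (H5) depth=0
  + 0.195.0.0/18 (H6) depth=18
  ? 156.154.84.223  path d0:H5→d1:-→d2:-→d3:-→d4:-→d5:-→d6:-→d7:-→d8:-→d9:-→d10:-→d11:-→d12:-→d13:-→d14:-→d15:-→d16:-→d17:-→d18:-→d19:-→d20:-→d21:-→d22:-→d23:-→d24:-→d25:-→d26:-→d27:-→d28:H4→d29:-→d30:-→d31:-→d32:H2  best=H2
  - 52.100.159.128/28 clear@28
  + 52.0.0.0/8 (H2) depth=8
  + 52.0.0.0/8 (H1) depth=8
  ? 13.134.35.32  path d0:H5→d1:-→d2:-→d3:-→d4:-  best=H5
  ? 156.154.84.210  path d0:H5→d1:-→d2:-→d3:-→d4:-→d5:-→d6:-→d7:-→d8:-→d9:-→d10:-→d11:-→d12:-→d13:-→d14:-→d15:-→d16:-→d17:-→d18:-→d19:-→d20:-→d21:-→d22:-→d23:-→d24:-→d25:-→d26:-→d27:-→d28:H4  best=H4
  ? 52.100.147.158  path d0:H5→d1:-→d2:-→d3:-→d4:-→d5:-→d6:-→d7:-→d8:H1→d9:-→d10:-→d11:-→d12:-→d13:-→d14:-→d15:-→d16:-→d17:-→d18:-→d19:-→d20:H5  best=H5
  + 52.96.0.0/12 (H4) depth=12
  + 0.195.32.0/20 (H0) depth=20
  + 0.0.0.0/0 (H1) depth=0
  + 156.154.80.0/20 (H6) depth=20
  ? 52.0.0.68  path d0:H1→d1:-→d2:-→d3:-→d4:-→d5:-→d6:-→d7:-→d8:H1→d9:-  best=H1
  ? 156.154.84.223  path d0:H1→d1:-→d2:-→d3:-→d4:-→d5:-→d6:-→d7:-→d8:-→d9:-→d10:-→d11:-→d12:-→d13:-→d14:-→d15:-→d16:-→d17:-→d18:-→d19:-→d20:H6→d21:-→d22:-→d23:-→d24:-→d25:-→d26:-→d27:-→d28:H4→d29:-→d30:-→d31:-→d32:H2  best=H2
  ? 0.195.35.121  path d0:H1→d1:-→d2:-→d3:-→d4:-→d5:-→d6:-→d7:-→d8:-→d9:-→d10:-→d11:-→d12:-→d13:-→d14:-→d15:-→d16:-→d17:-→d18:H6→d19:-→d20:H0→d21:-→d22:-  best=H0

== LOOKUPS ==
["H5","H0","H6","H5","H6","H6","H2","H5","H4","H5","H1","H2","H0"]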